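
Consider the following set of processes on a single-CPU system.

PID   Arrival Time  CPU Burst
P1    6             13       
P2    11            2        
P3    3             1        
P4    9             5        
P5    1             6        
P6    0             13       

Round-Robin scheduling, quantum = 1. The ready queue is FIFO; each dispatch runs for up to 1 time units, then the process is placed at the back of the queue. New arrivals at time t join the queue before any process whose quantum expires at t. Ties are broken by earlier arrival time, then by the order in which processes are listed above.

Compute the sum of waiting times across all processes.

Timeline: | P6 0-1 | P5 1-2 | P6 2-3 | P5 3-4 | P3 4-5 | P6 5-6 | P5 6-7 | P1 7-8 | P6 8-9 | P5 9-10 | P1 10-11 | P4 11-12 | P6 12-13 | P5 13-14 | P2 14-15 | P1 15-16 | P4 16-17 | P6 17-18 | P5 18-19 | P2 19-20 | P1 20-21 | P4 21-22 | P6 22-23 | P1 23-24 | P4 24-25 | P6 25-26 | P1 26-27 | P4 27-28 | P6 28-29 | P1 29-30 | P6 30-31 | P1 31-32 | P6 32-33 | P1 33-34 | P6 34-35 | P1 35-36 | P6 36-37 | P1 37-40 |
Completion: P1=40  P2=20  P3=5  P4=28  P5=19  P6=37
Waiting = turnaround − burst: P1=21, P2=7, P3=1, P4=14, P5=12, P6=24
Total waiting = 21 + 7 + 1 + 14 + 12 + 24 = 79

79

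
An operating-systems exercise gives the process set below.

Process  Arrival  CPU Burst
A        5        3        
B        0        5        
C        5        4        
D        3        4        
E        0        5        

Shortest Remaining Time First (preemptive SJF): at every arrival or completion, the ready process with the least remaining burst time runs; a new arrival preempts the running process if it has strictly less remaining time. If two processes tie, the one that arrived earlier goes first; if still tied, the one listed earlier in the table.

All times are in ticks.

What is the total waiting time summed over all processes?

28

Schedule: | B 0-5 | A 5-8 | D 8-12 | C 12-16 | E 16-21 |
Completion: A=8  B=5  C=16  D=12  E=21
Waiting = turnaround − burst: A=0, B=0, C=7, D=5, E=16
Total waiting = 0 + 0 + 7 + 5 + 16 = 28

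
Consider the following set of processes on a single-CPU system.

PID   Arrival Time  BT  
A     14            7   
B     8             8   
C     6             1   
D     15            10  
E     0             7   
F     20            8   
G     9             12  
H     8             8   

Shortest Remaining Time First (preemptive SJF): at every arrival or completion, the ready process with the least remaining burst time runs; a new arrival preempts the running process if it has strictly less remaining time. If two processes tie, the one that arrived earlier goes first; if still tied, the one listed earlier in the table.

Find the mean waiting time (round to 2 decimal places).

Gantt: | E 0-7 | C 7-8 | B 8-16 | A 16-23 | H 23-31 | F 31-39 | D 39-49 | G 49-61 |
Completion: A=23  B=16  C=8  D=49  E=7  F=39  G=61  H=31
Waiting times: A=2, B=0, C=1, D=24, E=0, F=11, G=40, H=15
Average waiting = (2+0+1+24+0+11+40+15) / 8 = 93/8 = 11.63

11.63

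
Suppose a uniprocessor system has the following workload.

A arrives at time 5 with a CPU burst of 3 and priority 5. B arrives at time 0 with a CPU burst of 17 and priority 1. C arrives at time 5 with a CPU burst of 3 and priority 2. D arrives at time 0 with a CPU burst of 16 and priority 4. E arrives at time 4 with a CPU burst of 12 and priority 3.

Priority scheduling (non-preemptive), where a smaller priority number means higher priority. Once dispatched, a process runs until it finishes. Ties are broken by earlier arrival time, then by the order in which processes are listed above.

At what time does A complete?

Gantt: | B 0-17 | C 17-20 | E 20-32 | D 32-48 | A 48-51 |
Completion: A=51  B=17  C=20  D=48  E=32
Turnaround (C−A): A=46  B=17  C=15  D=48  E=28

51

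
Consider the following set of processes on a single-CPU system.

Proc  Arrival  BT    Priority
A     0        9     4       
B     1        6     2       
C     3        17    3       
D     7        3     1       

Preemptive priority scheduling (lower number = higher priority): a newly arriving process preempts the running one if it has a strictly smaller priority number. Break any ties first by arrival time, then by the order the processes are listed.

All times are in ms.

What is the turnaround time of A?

Schedule: | A 0-1 | B 1-7 | D 7-10 | C 10-27 | A 27-35 |
Completion: A=35  B=7  C=27  D=10
Turnaround(A) = completion − arrival = 35 − 0 = 35

35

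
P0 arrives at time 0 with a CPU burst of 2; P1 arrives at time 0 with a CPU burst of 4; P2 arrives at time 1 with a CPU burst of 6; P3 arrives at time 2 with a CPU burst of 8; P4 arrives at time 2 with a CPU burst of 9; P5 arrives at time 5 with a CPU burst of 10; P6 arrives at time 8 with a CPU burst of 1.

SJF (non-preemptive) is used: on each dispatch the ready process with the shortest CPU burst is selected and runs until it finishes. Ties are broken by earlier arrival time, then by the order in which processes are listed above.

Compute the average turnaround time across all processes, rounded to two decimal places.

Timeline: | P0 0-2 | P1 2-6 | P2 6-12 | P6 12-13 | P3 13-21 | P4 21-30 | P5 30-40 |
Completion: P0=2  P1=6  P2=12  P3=21  P4=30  P5=40  P6=13
Turnaround times: P0=2, P1=6, P2=11, P3=19, P4=28, P5=35, P6=5
Average turnaround = (2+6+11+19+28+35+5) / 7 = 106/7 = 15.14

15.14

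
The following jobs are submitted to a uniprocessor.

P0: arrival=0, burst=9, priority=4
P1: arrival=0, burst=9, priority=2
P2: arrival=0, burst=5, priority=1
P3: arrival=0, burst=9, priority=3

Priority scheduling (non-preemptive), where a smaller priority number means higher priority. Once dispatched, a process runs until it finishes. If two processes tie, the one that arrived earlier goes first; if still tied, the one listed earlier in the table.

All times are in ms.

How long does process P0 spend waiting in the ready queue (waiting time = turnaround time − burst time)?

23

Gantt: | P2 0-5 | P1 5-14 | P3 14-23 | P0 23-32 |
Completion: P0=32  P1=14  P2=5  P3=23
Turnaround (C−A): P0=32  P1=14  P2=5  P3=23
Waiting(P0) = turnaround − burst = 32 − 9 = 23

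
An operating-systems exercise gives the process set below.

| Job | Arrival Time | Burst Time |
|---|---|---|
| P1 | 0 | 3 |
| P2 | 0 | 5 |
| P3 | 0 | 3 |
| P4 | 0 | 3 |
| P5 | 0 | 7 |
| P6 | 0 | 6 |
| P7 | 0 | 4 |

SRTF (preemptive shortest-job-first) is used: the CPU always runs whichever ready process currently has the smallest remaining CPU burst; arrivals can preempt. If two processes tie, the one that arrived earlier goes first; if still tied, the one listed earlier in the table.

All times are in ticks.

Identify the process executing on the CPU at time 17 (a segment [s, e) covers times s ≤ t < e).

Gantt: | P1 0-3 | P3 3-6 | P4 6-9 | P7 9-13 | P2 13-18 | P6 18-24 | P5 24-31 |
Completion: P1=3  P2=18  P3=6  P4=9  P5=31  P6=24  P7=13
Turnaround (C−A): P1=3  P2=18  P3=6  P4=9  P5=31  P6=24  P7=13

P2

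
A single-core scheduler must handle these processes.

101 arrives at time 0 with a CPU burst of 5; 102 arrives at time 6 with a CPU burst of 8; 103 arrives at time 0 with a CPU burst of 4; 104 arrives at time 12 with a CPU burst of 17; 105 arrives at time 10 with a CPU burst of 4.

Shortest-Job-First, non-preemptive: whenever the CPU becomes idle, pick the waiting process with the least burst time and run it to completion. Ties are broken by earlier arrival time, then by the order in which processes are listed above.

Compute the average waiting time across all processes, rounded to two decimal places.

Schedule: | 103 0-4 | 101 4-9 | 102 9-17 | 105 17-21 | 104 21-38 |
Completion: 101=9  102=17  103=4  104=38  105=21
Turnaround (C−A): 101=9  102=11  103=4  104=26  105=11
Waiting times: 101=4, 102=3, 103=0, 104=9, 105=7
Average waiting = (4+3+0+9+7) / 5 = 23/5 = 4.60

4.60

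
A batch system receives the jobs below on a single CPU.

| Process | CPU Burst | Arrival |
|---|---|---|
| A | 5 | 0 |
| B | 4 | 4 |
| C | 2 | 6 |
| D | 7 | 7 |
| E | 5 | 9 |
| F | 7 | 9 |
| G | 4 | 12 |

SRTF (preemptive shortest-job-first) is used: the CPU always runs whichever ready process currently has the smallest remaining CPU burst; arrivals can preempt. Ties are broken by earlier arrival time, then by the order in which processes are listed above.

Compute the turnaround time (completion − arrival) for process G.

Gantt: | A 0-5 | B 5-6 | C 6-8 | B 8-11 | E 11-16 | G 16-20 | D 20-27 | F 27-34 |
Completion: A=5  B=11  C=8  D=27  E=16  F=34  G=20
Turnaround (C−A): A=5  B=7  C=2  D=20  E=7  F=25  G=8
Turnaround(G) = completion − arrival = 20 − 12 = 8

8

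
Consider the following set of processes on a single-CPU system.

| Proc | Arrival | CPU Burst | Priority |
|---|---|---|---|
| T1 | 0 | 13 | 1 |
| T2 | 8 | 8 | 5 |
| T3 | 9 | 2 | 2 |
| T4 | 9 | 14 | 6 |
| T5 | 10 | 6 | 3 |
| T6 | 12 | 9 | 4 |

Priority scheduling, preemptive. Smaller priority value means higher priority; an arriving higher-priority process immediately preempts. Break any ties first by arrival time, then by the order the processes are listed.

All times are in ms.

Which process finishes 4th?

T6

Timeline: | T1 0-13 | T3 13-15 | T5 15-21 | T6 21-30 | T2 30-38 | T4 38-52 |
Completion: T1=13  T2=38  T3=15  T4=52  T5=21  T6=30
Finish order: T1 → T3 → T5 → T6 → T2 → T4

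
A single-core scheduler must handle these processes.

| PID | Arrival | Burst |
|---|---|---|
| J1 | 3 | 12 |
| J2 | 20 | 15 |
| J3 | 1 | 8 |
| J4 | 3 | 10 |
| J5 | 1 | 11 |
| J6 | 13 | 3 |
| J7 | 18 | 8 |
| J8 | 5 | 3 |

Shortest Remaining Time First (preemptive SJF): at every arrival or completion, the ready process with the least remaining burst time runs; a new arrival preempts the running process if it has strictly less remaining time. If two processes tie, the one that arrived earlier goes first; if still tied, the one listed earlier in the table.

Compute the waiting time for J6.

0

Gantt: | idle 0-1 | J3 1-5 | J8 5-8 | J3 8-12 | J4 12-13 | J6 13-16 | J4 16-25 | J7 25-33 | J5 33-44 | J1 44-56 | J2 56-71 |
Completion: J1=56  J2=71  J3=12  J4=25  J5=44  J6=16  J7=33  J8=8
Waiting(J6) = turnaround − burst = 3 − 3 = 0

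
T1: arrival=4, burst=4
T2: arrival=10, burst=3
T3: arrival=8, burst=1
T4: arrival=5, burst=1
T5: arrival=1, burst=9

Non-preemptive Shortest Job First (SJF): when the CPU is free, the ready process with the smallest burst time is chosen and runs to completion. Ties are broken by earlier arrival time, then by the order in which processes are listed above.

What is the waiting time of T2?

Timeline: | idle 0-1 | T5 1-10 | T4 10-11 | T3 11-12 | T2 12-15 | T1 15-19 |
Completion: T1=19  T2=15  T3=12  T4=11  T5=10
Waiting(T2) = turnaround − burst = 5 − 3 = 2

2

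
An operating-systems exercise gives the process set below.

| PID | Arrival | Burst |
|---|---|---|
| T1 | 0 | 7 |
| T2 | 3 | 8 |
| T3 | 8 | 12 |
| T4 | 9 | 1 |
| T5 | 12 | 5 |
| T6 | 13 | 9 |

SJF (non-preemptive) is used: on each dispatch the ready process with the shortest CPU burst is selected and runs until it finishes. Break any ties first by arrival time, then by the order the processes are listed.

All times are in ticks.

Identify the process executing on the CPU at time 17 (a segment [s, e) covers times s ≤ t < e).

Gantt: | T1 0-7 | T2 7-15 | T4 15-16 | T5 16-21 | T6 21-30 | T3 30-42 |
Completion: T1=7  T2=15  T3=42  T4=16  T5=21  T6=30
Turnaround (C−A): T1=7  T2=12  T3=34  T4=7  T5=9  T6=17

T5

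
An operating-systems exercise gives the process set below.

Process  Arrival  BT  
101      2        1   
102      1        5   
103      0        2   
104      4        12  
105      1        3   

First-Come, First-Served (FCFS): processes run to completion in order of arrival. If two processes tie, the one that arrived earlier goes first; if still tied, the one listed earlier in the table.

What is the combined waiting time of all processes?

Timeline: | 103 0-2 | 102 2-7 | 105 7-10 | 101 10-11 | 104 11-23 |
Completion: 101=11  102=7  103=2  104=23  105=10
Turnaround (C−A): 101=9  102=6  103=2  104=19  105=9
Waiting = turnaround − burst: 101=8, 102=1, 103=0, 104=7, 105=6
Total waiting = 8 + 1 + 0 + 7 + 6 = 22

22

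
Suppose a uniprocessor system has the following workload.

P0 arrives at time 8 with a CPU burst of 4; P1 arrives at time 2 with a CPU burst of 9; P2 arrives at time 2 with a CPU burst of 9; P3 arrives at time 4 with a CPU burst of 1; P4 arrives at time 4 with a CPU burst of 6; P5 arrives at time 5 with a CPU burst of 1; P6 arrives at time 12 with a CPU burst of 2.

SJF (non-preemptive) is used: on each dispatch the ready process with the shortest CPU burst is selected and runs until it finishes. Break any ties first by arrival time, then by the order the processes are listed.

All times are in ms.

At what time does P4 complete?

Gantt: | idle 0-2 | P1 2-11 | P3 11-12 | P5 12-13 | P6 13-15 | P0 15-19 | P4 19-25 | P2 25-34 |
Completion: P0=19  P1=11  P2=34  P3=12  P4=25  P5=13  P6=15
Turnaround (C−A): P0=11  P1=9  P2=32  P3=8  P4=21  P5=8  P6=3

25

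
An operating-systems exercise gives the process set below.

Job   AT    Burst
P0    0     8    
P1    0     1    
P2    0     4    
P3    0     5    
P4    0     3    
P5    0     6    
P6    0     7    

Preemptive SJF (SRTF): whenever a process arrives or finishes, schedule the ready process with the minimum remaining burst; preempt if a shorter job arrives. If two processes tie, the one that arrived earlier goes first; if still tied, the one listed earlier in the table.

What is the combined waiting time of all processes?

71

Schedule: | P1 0-1 | P4 1-4 | P2 4-8 | P3 8-13 | P5 13-19 | P6 19-26 | P0 26-34 |
Completion: P0=34  P1=1  P2=8  P3=13  P4=4  P5=19  P6=26
Waiting = turnaround − burst: P0=26, P1=0, P2=4, P3=8, P4=1, P5=13, P6=19
Total waiting = 26 + 0 + 4 + 8 + 1 + 13 + 19 = 71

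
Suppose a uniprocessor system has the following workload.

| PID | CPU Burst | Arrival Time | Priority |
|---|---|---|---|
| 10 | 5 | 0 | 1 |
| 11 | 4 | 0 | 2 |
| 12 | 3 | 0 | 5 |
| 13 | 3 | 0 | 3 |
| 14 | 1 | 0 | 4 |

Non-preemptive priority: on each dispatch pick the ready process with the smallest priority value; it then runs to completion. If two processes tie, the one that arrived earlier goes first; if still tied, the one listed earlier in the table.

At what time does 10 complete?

5

Gantt: | 10 0-5 | 11 5-9 | 13 9-12 | 14 12-13 | 12 13-16 |
Completion: 10=5  11=9  12=16  13=12  14=13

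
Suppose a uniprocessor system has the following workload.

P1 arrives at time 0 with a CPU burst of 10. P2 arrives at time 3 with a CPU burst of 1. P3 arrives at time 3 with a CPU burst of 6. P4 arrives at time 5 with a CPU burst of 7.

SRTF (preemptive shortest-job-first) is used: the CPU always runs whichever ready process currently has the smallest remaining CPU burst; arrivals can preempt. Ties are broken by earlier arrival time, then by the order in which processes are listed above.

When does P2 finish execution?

4

Schedule: | P1 0-3 | P2 3-4 | P3 4-10 | P1 10-17 | P4 17-24 |
Completion: P1=17  P2=4  P3=10  P4=24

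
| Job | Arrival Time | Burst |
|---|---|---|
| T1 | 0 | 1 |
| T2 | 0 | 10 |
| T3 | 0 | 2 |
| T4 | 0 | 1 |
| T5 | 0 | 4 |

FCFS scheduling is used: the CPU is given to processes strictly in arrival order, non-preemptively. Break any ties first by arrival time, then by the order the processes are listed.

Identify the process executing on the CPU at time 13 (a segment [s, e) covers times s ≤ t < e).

T4

Timeline: | T1 0-1 | T2 1-11 | T3 11-13 | T4 13-14 | T5 14-18 |
Completion: T1=1  T2=11  T3=13  T4=14  T5=18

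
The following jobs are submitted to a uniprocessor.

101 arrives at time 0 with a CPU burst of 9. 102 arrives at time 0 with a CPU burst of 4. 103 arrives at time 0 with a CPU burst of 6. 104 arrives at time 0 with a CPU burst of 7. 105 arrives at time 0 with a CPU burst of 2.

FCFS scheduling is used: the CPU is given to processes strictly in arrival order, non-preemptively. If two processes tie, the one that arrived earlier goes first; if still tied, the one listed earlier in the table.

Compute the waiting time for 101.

Schedule: | 101 0-9 | 102 9-13 | 103 13-19 | 104 19-26 | 105 26-28 |
Completion: 101=9  102=13  103=19  104=26  105=28
Waiting(101) = turnaround − burst = 9 − 9 = 0

0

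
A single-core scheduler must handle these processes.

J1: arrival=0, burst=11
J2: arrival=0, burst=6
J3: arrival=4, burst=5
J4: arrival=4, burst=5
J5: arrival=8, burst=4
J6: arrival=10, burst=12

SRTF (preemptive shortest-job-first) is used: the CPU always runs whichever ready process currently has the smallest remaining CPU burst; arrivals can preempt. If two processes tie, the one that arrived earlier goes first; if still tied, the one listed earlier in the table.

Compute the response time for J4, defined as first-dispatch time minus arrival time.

11

Timeline: | J2 0-6 | J3 6-11 | J5 11-15 | J4 15-20 | J1 20-31 | J6 31-43 |
Completion: J1=31  J2=6  J3=11  J4=20  J5=15  J6=43
Response(J4) = first start − arrival = 15 − 4 = 11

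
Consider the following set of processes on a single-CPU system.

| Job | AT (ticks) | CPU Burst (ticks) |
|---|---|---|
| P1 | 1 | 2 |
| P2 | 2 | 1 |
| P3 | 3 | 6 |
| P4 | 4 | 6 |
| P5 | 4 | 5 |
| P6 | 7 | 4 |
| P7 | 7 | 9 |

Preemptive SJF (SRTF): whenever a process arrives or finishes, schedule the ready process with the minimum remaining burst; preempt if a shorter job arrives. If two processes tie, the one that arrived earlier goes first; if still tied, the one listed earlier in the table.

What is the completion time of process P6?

Schedule: | idle 0-1 | P1 1-3 | P2 3-4 | P5 4-9 | P6 9-13 | P3 13-19 | P4 19-25 | P7 25-34 |
Completion: P1=3  P2=4  P3=19  P4=25  P5=9  P6=13  P7=34
Turnaround (C−A): P1=2  P2=2  P3=16  P4=21  P5=5  P6=6  P7=27

13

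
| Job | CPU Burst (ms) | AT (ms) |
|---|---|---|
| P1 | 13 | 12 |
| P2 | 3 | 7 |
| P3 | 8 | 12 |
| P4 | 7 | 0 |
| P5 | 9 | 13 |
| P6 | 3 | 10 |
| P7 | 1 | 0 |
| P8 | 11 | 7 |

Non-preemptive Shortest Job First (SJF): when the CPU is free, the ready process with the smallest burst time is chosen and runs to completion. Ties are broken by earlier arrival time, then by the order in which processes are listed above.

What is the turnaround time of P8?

35

Gantt: | P7 0-1 | P4 1-8 | P2 8-11 | P6 11-14 | P3 14-22 | P5 22-31 | P8 31-42 | P1 42-55 |
Completion: P1=55  P2=11  P3=22  P4=8  P5=31  P6=14  P7=1  P8=42
Turnaround(P8) = completion − arrival = 42 − 7 = 35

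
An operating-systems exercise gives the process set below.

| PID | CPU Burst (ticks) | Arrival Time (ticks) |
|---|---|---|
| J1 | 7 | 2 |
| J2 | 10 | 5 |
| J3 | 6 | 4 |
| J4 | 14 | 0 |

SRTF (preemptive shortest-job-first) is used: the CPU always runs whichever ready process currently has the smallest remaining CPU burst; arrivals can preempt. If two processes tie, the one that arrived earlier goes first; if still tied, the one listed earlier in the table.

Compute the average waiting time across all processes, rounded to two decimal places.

9.50

Gantt: | J4 0-2 | J1 2-9 | J3 9-15 | J2 15-25 | J4 25-37 |
Completion: J1=9  J2=25  J3=15  J4=37
Turnaround (C−A): J1=7  J2=20  J3=11  J4=37
Waiting times: J1=0, J2=10, J3=5, J4=23
Average waiting = (0+10+5+23) / 4 = 38/4 = 9.50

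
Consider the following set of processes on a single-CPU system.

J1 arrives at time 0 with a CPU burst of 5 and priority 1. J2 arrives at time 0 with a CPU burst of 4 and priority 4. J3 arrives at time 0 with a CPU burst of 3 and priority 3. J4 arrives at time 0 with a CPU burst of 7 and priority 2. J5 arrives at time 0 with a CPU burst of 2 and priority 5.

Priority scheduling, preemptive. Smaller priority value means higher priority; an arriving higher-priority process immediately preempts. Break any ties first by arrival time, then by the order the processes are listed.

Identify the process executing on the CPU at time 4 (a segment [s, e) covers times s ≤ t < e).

J1

Timeline: | J1 0-5 | J4 5-12 | J3 12-15 | J2 15-19 | J5 19-21 |
Completion: J1=5  J2=19  J3=15  J4=12  J5=21
Turnaround (C−A): J1=5  J2=19  J3=15  J4=12  J5=21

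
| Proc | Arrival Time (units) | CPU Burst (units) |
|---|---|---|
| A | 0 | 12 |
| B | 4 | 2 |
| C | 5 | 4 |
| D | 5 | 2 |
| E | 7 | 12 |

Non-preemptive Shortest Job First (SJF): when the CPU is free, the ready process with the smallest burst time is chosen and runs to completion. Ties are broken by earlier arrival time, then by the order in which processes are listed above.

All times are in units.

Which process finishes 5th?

Timeline: | A 0-12 | B 12-14 | D 14-16 | C 16-20 | E 20-32 |
Completion: A=12  B=14  C=20  D=16  E=32
Finish order: A → B → D → C → E

E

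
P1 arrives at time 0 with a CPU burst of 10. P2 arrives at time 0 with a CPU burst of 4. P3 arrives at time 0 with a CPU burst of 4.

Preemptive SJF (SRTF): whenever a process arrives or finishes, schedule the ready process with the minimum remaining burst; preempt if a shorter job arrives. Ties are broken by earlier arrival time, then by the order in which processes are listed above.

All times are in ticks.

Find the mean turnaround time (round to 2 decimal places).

Gantt: | P2 0-4 | P3 4-8 | P1 8-18 |
Completion: P1=18  P2=4  P3=8
Turnaround (C−A): P1=18  P2=4  P3=8
Turnaround times: P1=18, P2=4, P3=8
Average turnaround = (18+4+8) / 3 = 30/3 = 10.00

10.00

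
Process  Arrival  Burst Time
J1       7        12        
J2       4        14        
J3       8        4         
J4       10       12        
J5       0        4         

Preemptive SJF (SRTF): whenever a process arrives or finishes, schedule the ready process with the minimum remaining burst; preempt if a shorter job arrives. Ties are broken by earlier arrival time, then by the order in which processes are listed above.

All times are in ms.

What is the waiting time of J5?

0

Timeline: | J5 0-4 | J2 4-8 | J3 8-12 | J2 12-22 | J1 22-34 | J4 34-46 |
Completion: J1=34  J2=22  J3=12  J4=46  J5=4
Turnaround (C−A): J1=27  J2=18  J3=4  J4=36  J5=4
Waiting(J5) = turnaround − burst = 4 − 4 = 0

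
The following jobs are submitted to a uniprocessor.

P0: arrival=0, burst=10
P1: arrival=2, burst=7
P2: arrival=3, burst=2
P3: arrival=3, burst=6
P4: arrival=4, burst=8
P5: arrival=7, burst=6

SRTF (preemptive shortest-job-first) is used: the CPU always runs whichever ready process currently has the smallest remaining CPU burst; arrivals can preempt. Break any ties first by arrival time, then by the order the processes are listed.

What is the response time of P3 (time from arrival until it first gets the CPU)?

Schedule: | P0 0-2 | P1 2-3 | P2 3-5 | P1 5-11 | P3 11-17 | P5 17-23 | P0 23-31 | P4 31-39 |
Completion: P0=31  P1=11  P2=5  P3=17  P4=39  P5=23
Turnaround (C−A): P0=31  P1=9  P2=2  P3=14  P4=35  P5=16
Response(P3) = first start − arrival = 11 − 3 = 8

8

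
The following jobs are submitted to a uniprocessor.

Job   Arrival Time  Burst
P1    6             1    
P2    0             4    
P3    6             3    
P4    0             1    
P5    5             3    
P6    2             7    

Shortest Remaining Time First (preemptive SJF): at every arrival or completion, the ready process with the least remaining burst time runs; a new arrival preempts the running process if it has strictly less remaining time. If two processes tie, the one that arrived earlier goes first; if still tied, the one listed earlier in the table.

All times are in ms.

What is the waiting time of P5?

1

Schedule: | P4 0-1 | P2 1-5 | P5 5-6 | P1 6-7 | P5 7-9 | P3 9-12 | P6 12-19 |
Completion: P1=7  P2=5  P3=12  P4=1  P5=9  P6=19
Waiting(P5) = turnaround − burst = 4 − 3 = 1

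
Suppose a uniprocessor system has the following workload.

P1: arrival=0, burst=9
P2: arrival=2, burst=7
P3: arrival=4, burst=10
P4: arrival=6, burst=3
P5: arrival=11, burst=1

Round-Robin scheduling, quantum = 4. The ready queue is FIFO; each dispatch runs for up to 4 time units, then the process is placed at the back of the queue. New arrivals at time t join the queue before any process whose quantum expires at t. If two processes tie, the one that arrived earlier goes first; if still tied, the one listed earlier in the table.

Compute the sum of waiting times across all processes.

Schedule: | P1 0-4 | P2 4-8 | P3 8-12 | P1 12-16 | P4 16-19 | P2 19-22 | P5 22-23 | P3 23-27 | P1 27-28 | P3 28-30 |
Completion: P1=28  P2=22  P3=30  P4=19  P5=23
Turnaround (C−A): P1=28  P2=20  P3=26  P4=13  P5=12
Waiting = turnaround − burst: P1=19, P2=13, P3=16, P4=10, P5=11
Total waiting = 19 + 13 + 16 + 10 + 11 = 69

69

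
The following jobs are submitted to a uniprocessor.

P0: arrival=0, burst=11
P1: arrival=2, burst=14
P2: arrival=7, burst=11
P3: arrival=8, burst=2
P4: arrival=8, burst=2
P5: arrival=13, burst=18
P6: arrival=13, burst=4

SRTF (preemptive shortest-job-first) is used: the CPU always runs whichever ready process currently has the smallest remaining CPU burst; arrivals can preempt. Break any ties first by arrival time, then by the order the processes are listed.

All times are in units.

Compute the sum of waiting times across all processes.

Schedule: | P0 0-8 | P3 8-10 | P4 10-12 | P0 12-15 | P6 15-19 | P2 19-30 | P1 30-44 | P5 44-62 |
Completion: P0=15  P1=44  P2=30  P3=10  P4=12  P5=62  P6=19
Waiting = turnaround − burst: P0=4, P1=28, P2=12, P3=0, P4=2, P5=31, P6=2
Total waiting = 4 + 28 + 12 + 0 + 2 + 31 + 2 = 79

79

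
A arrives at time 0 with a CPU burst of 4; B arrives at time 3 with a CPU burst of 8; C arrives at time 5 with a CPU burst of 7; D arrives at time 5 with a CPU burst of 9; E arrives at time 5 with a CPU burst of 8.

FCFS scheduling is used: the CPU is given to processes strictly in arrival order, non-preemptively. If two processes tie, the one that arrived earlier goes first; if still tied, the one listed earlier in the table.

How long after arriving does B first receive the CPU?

Timeline: | A 0-4 | B 4-12 | C 12-19 | D 19-28 | E 28-36 |
Completion: A=4  B=12  C=19  D=28  E=36
Turnaround (C−A): A=4  B=9  C=14  D=23  E=31
Response(B) = first start − arrival = 4 − 3 = 1

1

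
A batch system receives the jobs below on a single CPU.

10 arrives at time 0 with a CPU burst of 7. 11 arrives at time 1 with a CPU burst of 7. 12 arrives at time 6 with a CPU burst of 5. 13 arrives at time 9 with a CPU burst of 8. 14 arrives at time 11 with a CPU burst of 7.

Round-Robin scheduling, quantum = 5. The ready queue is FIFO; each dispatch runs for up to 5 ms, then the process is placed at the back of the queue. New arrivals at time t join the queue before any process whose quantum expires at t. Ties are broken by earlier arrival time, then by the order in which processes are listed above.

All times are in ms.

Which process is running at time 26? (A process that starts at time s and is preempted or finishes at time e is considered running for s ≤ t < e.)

Timeline: | 10 0-5 | 11 5-10 | 10 10-12 | 12 12-17 | 13 17-22 | 11 22-24 | 14 24-29 | 13 29-32 | 14 32-34 |
Completion: 10=12  11=24  12=17  13=32  14=34

14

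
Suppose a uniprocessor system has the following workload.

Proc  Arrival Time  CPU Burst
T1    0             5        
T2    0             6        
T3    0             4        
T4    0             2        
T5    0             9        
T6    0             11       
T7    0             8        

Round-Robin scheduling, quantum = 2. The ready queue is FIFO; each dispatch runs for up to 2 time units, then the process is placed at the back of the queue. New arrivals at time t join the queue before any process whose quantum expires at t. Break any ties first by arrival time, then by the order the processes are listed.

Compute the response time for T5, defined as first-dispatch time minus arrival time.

Timeline: | T1 0-2 | T2 2-4 | T3 4-6 | T4 6-8 | T5 8-10 | T6 10-12 | T7 12-14 | T1 14-16 | T2 16-18 | T3 18-20 | T5 20-22 | T6 22-24 | T7 24-26 | T1 26-27 | T2 27-29 | T5 29-31 | T6 31-33 | T7 33-35 | T5 35-37 | T6 37-39 | T7 39-41 | T5 41-42 | T6 42-45 |
Completion: T1=27  T2=29  T3=20  T4=8  T5=42  T6=45  T7=41
Response(T5) = first start − arrival = 8 − 0 = 8

8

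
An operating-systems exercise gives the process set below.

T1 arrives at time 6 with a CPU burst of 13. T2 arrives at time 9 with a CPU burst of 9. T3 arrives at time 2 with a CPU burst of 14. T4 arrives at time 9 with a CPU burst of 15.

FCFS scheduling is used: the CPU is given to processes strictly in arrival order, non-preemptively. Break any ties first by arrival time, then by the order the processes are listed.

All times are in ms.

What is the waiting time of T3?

0

Gantt: | idle 0-2 | T3 2-16 | T1 16-29 | T2 29-38 | T4 38-53 |
Completion: T1=29  T2=38  T3=16  T4=53
Waiting(T3) = turnaround − burst = 14 − 14 = 0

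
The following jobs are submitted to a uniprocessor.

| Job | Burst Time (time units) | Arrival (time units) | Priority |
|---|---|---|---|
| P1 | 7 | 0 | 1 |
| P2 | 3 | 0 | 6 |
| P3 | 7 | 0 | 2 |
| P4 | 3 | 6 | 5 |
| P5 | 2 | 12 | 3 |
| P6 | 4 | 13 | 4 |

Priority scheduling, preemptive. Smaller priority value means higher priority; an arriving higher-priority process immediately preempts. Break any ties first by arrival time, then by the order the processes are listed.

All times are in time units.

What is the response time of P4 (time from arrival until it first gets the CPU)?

14

Timeline: | P1 0-7 | P3 7-14 | P5 14-16 | P6 16-20 | P4 20-23 | P2 23-26 |
Completion: P1=7  P2=26  P3=14  P4=23  P5=16  P6=20
Response(P4) = first start − arrival = 20 − 6 = 14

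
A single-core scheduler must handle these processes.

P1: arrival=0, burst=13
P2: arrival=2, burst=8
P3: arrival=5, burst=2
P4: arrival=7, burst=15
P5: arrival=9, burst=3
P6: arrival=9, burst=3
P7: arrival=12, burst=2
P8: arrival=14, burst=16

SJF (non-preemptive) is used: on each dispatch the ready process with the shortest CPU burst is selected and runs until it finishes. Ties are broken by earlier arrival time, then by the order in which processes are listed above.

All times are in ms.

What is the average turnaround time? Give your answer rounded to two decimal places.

21.13

Timeline: | P1 0-13 | P3 13-15 | P7 15-17 | P5 17-20 | P6 20-23 | P2 23-31 | P4 31-46 | P8 46-62 |
Completion: P1=13  P2=31  P3=15  P4=46  P5=20  P6=23  P7=17  P8=62
Turnaround (C−A): P1=13  P2=29  P3=10  P4=39  P5=11  P6=14  P7=5  P8=48
Turnaround times: P1=13, P2=29, P3=10, P4=39, P5=11, P6=14, P7=5, P8=48
Average turnaround = (13+29+10+39+11+14+5+48) / 8 = 169/8 = 21.13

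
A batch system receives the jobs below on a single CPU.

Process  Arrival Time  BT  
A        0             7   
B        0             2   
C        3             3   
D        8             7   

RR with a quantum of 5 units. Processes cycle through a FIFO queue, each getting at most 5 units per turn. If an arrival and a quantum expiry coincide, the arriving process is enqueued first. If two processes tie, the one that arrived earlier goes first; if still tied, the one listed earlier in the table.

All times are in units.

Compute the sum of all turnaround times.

Gantt: | A 0-5 | B 5-7 | C 7-10 | A 10-12 | D 12-19 |
Completion: A=12  B=7  C=10  D=19
Turnaround (C−A): A=12  B=7  C=7  D=11
Turnaround = completion − arrival: A=12, B=7, C=7, D=11
Total turnaround = 12 + 7 + 7 + 11 = 37

37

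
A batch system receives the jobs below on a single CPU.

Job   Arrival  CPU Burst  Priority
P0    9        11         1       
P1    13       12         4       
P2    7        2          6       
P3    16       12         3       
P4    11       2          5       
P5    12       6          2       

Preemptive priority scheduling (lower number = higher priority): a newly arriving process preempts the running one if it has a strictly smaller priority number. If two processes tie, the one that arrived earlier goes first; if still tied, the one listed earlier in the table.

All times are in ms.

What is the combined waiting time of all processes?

Gantt: | idle 0-7 | P2 7-9 | P0 9-20 | P5 20-26 | P3 26-38 | P1 38-50 | P4 50-52 |
Completion: P0=20  P1=50  P2=9  P3=38  P4=52  P5=26
Waiting = turnaround − burst: P0=0, P1=25, P2=0, P3=10, P4=39, P5=8
Total waiting = 0 + 25 + 0 + 10 + 39 + 8 = 82

82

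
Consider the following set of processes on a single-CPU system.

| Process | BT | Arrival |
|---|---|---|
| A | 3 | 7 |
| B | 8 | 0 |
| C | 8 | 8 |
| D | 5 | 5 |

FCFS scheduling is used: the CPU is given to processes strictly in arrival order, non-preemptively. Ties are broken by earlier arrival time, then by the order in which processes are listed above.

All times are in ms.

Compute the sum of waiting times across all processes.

17

Schedule: | B 0-8 | D 8-13 | A 13-16 | C 16-24 |
Completion: A=16  B=8  C=24  D=13
Turnaround (C−A): A=9  B=8  C=16  D=8
Waiting = turnaround − burst: A=6, B=0, C=8, D=3
Total waiting = 6 + 0 + 8 + 3 = 17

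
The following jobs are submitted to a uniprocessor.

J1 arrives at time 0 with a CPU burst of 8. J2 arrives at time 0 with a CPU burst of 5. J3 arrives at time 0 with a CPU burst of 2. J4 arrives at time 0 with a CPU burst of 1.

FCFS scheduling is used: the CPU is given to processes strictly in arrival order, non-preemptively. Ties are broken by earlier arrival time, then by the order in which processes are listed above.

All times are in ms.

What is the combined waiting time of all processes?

36

Timeline: | J1 0-8 | J2 8-13 | J3 13-15 | J4 15-16 |
Completion: J1=8  J2=13  J3=15  J4=16
Turnaround (C−A): J1=8  J2=13  J3=15  J4=16
Waiting = turnaround − burst: J1=0, J2=8, J3=13, J4=15
Total waiting = 0 + 8 + 13 + 15 = 36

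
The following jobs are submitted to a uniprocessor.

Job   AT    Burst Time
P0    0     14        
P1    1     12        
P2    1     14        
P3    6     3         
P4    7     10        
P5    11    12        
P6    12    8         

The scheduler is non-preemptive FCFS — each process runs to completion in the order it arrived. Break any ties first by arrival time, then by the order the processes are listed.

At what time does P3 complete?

43

Schedule: | P0 0-14 | P1 14-26 | P2 26-40 | P3 40-43 | P4 43-53 | P5 53-65 | P6 65-73 |
Completion: P0=14  P1=26  P2=40  P3=43  P4=53  P5=65  P6=73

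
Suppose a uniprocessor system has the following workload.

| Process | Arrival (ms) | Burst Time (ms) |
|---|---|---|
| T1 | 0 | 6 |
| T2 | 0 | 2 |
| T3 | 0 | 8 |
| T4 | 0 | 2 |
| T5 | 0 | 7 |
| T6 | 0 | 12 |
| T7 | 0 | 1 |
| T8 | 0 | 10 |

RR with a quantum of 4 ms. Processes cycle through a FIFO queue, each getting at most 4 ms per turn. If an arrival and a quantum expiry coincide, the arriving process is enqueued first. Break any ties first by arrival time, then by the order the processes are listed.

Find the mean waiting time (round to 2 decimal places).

22.13

Timeline: | T1 0-4 | T2 4-6 | T3 6-10 | T4 10-12 | T5 12-16 | T6 16-20 | T7 20-21 | T8 21-25 | T1 25-27 | T3 27-31 | T5 31-34 | T6 34-38 | T8 38-42 | T6 42-46 | T8 46-48 |
Completion: T1=27  T2=6  T3=31  T4=12  T5=34  T6=46  T7=21  T8=48
Turnaround (C−A): T1=27  T2=6  T3=31  T4=12  T5=34  T6=46  T7=21  T8=48
Waiting times: T1=21, T2=4, T3=23, T4=10, T5=27, T6=34, T7=20, T8=38
Average waiting = (21+4+23+10+27+34+20+38) / 8 = 177/8 = 22.13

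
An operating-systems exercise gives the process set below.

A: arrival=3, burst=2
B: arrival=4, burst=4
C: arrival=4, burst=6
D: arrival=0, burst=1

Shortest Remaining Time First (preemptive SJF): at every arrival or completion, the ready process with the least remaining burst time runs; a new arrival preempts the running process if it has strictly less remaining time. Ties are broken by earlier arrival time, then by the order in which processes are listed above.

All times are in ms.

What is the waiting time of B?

Timeline: | D 0-1 | idle 1-3 | A 3-5 | B 5-9 | C 9-15 |
Completion: A=5  B=9  C=15  D=1
Turnaround (C−A): A=2  B=5  C=11  D=1
Waiting(B) = turnaround − burst = 5 − 4 = 1

1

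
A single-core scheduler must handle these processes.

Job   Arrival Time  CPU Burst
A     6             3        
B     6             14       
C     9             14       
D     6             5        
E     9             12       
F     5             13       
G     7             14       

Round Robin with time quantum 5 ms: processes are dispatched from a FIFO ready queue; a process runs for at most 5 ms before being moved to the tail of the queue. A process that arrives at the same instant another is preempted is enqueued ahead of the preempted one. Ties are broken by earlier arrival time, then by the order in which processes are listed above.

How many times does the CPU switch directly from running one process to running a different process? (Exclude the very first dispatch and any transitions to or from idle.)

Timeline: | idle 0-5 | F 5-10 | A 10-13 | B 13-18 | D 18-23 | G 23-28 | C 28-33 | E 33-38 | F 38-43 | B 43-48 | G 48-53 | C 53-58 | E 58-63 | F 63-66 | B 66-70 | G 70-74 | C 74-78 | E 78-80 |
Completion: A=13  B=70  C=78  D=23  E=80  F=66  G=74
Turnaround (C−A): A=7  B=64  C=69  D=17  E=71  F=61  G=67

16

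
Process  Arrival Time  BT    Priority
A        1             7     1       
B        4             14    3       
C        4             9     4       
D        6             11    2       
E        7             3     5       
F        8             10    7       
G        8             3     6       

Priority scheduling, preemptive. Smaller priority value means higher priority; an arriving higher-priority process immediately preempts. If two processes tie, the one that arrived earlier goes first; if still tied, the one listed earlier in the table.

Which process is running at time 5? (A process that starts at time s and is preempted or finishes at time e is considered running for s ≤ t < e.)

Timeline: | idle 0-1 | A 1-8 | D 8-19 | B 19-33 | C 33-42 | E 42-45 | G 45-48 | F 48-58 |
Completion: A=8  B=33  C=42  D=19  E=45  F=58  G=48

A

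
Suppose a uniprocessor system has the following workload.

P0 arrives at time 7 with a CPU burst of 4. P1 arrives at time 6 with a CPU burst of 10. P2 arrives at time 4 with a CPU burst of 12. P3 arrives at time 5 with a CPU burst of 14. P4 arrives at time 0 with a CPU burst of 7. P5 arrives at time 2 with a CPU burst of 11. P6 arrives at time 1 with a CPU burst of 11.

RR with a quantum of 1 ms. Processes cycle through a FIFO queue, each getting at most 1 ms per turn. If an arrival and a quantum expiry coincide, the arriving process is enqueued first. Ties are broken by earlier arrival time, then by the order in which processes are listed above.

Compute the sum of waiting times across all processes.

Timeline: | P4 0-1 | P6 1-2 | P4 2-3 | P5 3-4 | P6 4-5 | P4 5-6 | P2 6-7 | P5 7-8 | P3 8-9 | P6 9-10 | P1 10-11 | P4 11-12 | P0 12-13 | P2 13-14 | P5 14-15 | P3 15-16 | P6 16-17 | P1 17-18 | P4 18-19 | P0 19-20 | P2 20-21 | P5 21-22 | P3 22-23 | P6 23-24 | P1 24-25 | P4 25-26 | P0 26-27 | P2 27-28 | P5 28-29 | P3 29-30 | P6 30-31 | P1 31-32 | P4 32-33 | P0 33-34 | P2 34-35 | P5 35-36 | P3 36-37 | P6 37-38 | P1 38-39 | P2 39-40 | P5 40-41 | P3 41-42 | P6 42-43 | P1 43-44 | P2 44-45 | P5 45-46 | P3 46-47 | P6 47-48 | P1 48-49 | P2 49-50 | P5 50-51 | P3 51-52 | P6 52-53 | P1 53-54 | P2 54-55 | P5 55-56 | P3 56-57 | P6 57-58 | P1 58-59 | P2 59-60 | P5 60-61 | P3 61-62 | P1 62-63 | P2 63-64 | P3 64-65 | P2 65-66 | P3 66-69 |
Completion: P0=34  P1=63  P2=66  P3=69  P4=33  P5=61  P6=58
Turnaround (C−A): P0=27  P1=57  P2=62  P3=64  P4=33  P5=59  P6=57
Waiting = turnaround − burst: P0=23, P1=47, P2=50, P3=50, P4=26, P5=48, P6=46
Total waiting = 23 + 47 + 50 + 50 + 26 + 48 + 46 = 290

290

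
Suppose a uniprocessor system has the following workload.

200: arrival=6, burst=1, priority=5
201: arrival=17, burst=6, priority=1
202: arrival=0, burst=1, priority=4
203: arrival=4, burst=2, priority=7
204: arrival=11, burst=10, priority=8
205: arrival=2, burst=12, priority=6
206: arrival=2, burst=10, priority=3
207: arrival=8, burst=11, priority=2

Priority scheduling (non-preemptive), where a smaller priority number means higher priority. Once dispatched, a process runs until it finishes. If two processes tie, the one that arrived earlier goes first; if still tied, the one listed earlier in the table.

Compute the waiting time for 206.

Gantt: | 202 0-1 | idle 1-2 | 206 2-12 | 207 12-23 | 201 23-29 | 200 29-30 | 205 30-42 | 203 42-44 | 204 44-54 |
Completion: 200=30  201=29  202=1  203=44  204=54  205=42  206=12  207=23
Turnaround (C−A): 200=24  201=12  202=1  203=40  204=43  205=40  206=10  207=15
Waiting(206) = turnaround − burst = 10 − 10 = 0

0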